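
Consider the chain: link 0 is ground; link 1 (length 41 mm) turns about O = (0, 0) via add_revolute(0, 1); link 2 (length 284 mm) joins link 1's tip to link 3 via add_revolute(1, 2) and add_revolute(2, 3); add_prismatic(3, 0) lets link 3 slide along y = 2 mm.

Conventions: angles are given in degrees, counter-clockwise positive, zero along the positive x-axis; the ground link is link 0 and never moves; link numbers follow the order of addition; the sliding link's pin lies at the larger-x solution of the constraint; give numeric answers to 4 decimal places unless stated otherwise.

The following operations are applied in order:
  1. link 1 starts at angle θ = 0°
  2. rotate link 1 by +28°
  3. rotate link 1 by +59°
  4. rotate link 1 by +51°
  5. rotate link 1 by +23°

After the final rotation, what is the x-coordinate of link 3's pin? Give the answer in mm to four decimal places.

geometry: r = 41 mm, L = 284 mm, e = 2 mm; θ starts at 0°
rotate link 1 by +28°: θ ← 0° +28° = 28°
rotate link 1 by +59°: θ ← 28° +59° = 87°
rotate link 1 by +51°: θ ← 87° +51° = 138°
rotate link 1 by +23°: θ ← 138° +23° = 161°
crank pin P = (r cos θ, r sin θ) = (-38.766262, 13.348294)
h = r sin θ − e = 13.348294 − 2 = 11.348294
x = r cos θ + √(L² − h²) = -38.766262 + 283.773177 = 245.006916

245.0069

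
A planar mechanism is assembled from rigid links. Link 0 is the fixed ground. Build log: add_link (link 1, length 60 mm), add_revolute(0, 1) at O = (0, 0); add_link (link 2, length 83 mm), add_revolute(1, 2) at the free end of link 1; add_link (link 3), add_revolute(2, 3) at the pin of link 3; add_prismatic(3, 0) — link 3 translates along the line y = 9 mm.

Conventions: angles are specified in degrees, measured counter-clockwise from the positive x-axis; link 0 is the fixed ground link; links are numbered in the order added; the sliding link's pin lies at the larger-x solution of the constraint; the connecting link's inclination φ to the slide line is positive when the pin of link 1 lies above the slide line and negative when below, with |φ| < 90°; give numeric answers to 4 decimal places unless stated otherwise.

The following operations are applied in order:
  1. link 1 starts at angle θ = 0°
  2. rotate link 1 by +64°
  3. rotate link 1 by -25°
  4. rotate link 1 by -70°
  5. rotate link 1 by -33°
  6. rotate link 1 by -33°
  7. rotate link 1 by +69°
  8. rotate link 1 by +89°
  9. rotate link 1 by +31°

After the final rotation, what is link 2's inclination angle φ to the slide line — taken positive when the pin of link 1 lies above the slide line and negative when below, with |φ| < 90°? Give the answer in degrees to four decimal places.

geometry: r = 60 mm, L = 83 mm, e = 9 mm; θ starts at 0°
rotate link 1 by +64°: θ ← 0° +64° = 64°
rotate link 1 by -25°: θ ← 64° -25° = 39°
rotate link 1 by -70°: θ ← 39° -70° = -31°
rotate link 1 by -33°: θ ← -31° -33° = -64°
rotate link 1 by -33°: θ ← -64° -33° = -97°
rotate link 1 by +69°: θ ← -97° +69° = -28°
rotate link 1 by +89°: θ ← -28° +89° = 61°
rotate link 1 by +31°: θ ← 61° +31° = 92°
h = r sin θ − e = 59.963450 − 9 = 50.963450
sin φ = h / L = 50.963450 / 83 = 0.61401747
φ = arcsin(0.61401747) = 37.880562°

37.8806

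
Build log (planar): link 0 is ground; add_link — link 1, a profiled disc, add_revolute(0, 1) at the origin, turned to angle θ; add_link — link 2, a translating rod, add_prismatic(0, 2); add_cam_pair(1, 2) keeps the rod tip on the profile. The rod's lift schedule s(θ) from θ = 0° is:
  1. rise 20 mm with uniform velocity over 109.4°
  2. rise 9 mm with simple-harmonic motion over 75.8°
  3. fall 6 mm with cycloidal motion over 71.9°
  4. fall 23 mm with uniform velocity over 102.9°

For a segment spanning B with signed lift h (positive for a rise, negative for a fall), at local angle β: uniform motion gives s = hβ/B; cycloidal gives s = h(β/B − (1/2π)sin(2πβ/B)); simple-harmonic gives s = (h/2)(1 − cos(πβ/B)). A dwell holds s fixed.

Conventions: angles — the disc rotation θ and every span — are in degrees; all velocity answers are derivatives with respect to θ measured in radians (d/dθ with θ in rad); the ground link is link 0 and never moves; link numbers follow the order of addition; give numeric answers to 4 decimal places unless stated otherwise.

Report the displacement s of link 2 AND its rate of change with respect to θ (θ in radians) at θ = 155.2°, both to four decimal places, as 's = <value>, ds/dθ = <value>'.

seg 1 [0°–109.4°] uniform, h=20: full span → s += 20 → s = 20.0000
seg 2 [109.4°–185.2°] simple-harmonic, h=9: θ=155.2° here. β=45.8, B=75.8. 9/2·(1 − cos(π·0.6042)) = 5.9472 → s = 25.9472
velocity in seg [109.4°–185.2°] (simple-harmonic), θ in radians: β = 45.8° = 0.7994 rad, B = 75.8° = 1.3230 rad; ds/dθ = (πh/(2B)) sin(πβ/B) = (π·9/(2·1.3230)) sin(π·0.6042) = 10.118317 mm/rad

s = 25.9472, ds/dθ = 10.1183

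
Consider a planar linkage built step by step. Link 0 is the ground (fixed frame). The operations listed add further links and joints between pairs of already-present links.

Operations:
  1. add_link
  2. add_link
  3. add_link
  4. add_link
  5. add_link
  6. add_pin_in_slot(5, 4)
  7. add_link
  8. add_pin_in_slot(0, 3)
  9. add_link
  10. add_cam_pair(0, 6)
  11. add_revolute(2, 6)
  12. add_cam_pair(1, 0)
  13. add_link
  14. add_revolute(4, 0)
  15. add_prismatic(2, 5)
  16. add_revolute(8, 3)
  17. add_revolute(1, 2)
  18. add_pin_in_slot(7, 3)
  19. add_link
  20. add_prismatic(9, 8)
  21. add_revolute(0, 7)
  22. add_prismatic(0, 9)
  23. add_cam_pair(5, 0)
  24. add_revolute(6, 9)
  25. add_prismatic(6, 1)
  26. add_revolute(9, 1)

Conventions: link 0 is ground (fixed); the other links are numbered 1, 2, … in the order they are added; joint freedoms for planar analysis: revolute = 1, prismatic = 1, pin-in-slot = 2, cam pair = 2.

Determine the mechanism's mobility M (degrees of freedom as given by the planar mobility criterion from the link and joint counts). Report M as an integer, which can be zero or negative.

L=1 J1=0 J2=0
add link → L=2 J1=0 J2=0
add link → L=3 J1=0 J2=0
add link → L=4 J1=0 J2=0
add link → L=5 J1=0 J2=0
add link → L=6 J1=0 J2=0
PS@5,4 dof=2 J2 → L=6 J1=0 J2=1
add link → L=7 J1=0 J2=1
PS@0,3 dof=2 J2 → L=7 J1=0 J2=2
add link → L=8 J1=0 J2=2
C@0,6 dof=2 J2 → L=8 J1=0 J2=3
R@2,6 dof=1 J1 → L=8 J1=1 J2=3
C@1,0 dof=2 J2 → L=8 J1=1 J2=4
add link → L=9 J1=1 J2=4
R@4,0 dof=1 J1 → L=9 J1=2 J2=4
P@2,5 dof=1 J1 → L=9 J1=3 J2=4
R@8,3 dof=1 J1 → L=9 J1=4 J2=4
R@1,2 dof=1 J1 → L=9 J1=5 J2=4
PS@7,3 dof=2 J2 → L=9 J1=5 J2=5
add link → L=10 J1=5 J2=5
P@9,8 dof=1 J1 → L=10 J1=6 J2=5
R@0,7 dof=1 J1 → L=10 J1=7 J2=5
P@0,9 dof=1 J1 → L=10 J1=8 J2=5
C@5,0 dof=2 J2 → L=10 J1=8 J2=6
R@6,9 dof=1 J1 → L=10 J1=9 J2=6
P@6,1 dof=1 J1 → L=10 J1=10 J2=6
R@9,1 dof=1 J1 → L=10 J1=11 J2=6
M=3(L−1)−2J1−J2=3·9−2·11−6=-1

M = -1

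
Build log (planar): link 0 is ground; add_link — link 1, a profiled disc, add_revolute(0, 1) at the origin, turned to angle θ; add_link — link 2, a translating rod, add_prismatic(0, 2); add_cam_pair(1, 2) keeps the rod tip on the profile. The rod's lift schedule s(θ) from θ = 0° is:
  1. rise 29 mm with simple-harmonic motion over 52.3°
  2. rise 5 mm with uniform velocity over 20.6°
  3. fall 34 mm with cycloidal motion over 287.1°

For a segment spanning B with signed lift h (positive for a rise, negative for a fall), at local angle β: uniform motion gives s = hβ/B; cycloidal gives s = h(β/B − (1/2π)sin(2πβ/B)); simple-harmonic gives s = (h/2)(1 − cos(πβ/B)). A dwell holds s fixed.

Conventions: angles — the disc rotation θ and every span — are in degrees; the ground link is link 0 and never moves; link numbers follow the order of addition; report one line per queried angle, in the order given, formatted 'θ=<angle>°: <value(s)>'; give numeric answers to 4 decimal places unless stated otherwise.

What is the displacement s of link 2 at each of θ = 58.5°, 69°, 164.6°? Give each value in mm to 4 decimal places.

seg 1 [0°–52.3°] simple-harmonic, h=29: full span → s += 29 → s = 29.0000
seg 2 [52.3°–72.9°] uniform, h=5: θ=58.5° here. β=6.2, B=20.6. 5·6.2/20.6 = 1.5049 → s = 30.5049
seg 2 [52.3°–72.9°] uniform, h=5: θ=69° here. β=16.7, B=20.6. 5·16.7/20.6 = 4.0534 → s = 33.0534
seg 2 [52.3°–72.9°] uniform, h=5: full span → s += 5 → s = 34.0000
seg 3 [72.9°–360°] cycloidal, h=-34: θ=164.6° here. β=91.7, B=287.1. -34·(0.3194 − sin(2π·0.3194)/(2π)) = -5.9547 → s = 28.0453

θ=58.5°: 30.5049
θ=69°: 33.0534
θ=164.6°: 28.0453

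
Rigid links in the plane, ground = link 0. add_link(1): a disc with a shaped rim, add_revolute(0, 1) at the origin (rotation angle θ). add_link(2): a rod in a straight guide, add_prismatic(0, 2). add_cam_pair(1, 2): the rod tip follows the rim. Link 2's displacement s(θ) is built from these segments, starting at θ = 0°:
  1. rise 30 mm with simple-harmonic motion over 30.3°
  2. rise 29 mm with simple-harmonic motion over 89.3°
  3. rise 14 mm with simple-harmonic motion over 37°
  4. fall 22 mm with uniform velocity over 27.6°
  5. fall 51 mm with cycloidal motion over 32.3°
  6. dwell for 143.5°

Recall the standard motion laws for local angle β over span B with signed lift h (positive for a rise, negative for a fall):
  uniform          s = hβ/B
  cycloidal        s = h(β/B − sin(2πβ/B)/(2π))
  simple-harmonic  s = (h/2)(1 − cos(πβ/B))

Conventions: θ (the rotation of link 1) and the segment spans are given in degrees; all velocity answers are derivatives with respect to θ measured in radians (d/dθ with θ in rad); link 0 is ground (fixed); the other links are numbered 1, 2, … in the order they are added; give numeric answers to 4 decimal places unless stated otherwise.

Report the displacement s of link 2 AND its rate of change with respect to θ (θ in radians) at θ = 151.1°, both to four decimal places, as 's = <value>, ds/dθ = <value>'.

segment 1 (0° to 30.3°, simple-harmonic, h = 30) is passed completely: s = 0.0000 + (30) = 30.0000
segment 2 (30.3° to 119.6°, simple-harmonic, h = 29) is passed completely: s = 30.0000 + (29) = 59.0000
θ = 151.1° falls in segment 3 (119.6° to 156.6°, simple-harmonic, h = 14): β = 151.1 − 119.6 = 31.5°, B = 37°; Δs = 14/2·(1 − cos(π·0.8514)) = 13.2505; s = 59.0000 + 13.2505 = 72.2505
velocity in seg [119.6°–156.6°] (simple-harmonic), θ in radians: β = 31.5° = 0.5498 rad, B = 37° = 0.6458 rad; ds/dθ = (πh/(2B)) sin(πβ/B) = (π·14/(2·0.6458)) sin(π·0.8514) = 15.331263 mm/rad

s = 72.2505, ds/dθ = 15.3313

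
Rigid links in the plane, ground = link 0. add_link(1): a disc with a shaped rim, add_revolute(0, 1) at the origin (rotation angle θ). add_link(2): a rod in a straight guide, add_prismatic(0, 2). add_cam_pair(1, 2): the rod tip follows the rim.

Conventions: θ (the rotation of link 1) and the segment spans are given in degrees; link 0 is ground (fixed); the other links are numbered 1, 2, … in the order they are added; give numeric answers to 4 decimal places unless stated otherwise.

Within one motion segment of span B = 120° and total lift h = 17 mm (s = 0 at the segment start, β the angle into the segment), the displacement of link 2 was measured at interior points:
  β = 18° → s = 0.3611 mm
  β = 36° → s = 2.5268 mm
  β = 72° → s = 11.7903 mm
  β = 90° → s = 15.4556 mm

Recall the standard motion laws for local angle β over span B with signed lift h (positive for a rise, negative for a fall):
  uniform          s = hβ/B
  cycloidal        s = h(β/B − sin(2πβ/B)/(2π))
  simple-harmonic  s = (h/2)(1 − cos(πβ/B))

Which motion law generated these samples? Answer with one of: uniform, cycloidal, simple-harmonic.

candidates at β/B = r: uniform s = h·r (linear in β); cycloidal s = h·(r − sin(2πr)/(2π)); simple-harmonic s = (h/2)(1 − cos(πr))
β=18°: printed 0.3611 | uniform 2.5500, cycloidal 0.3611, simple-harmonic 0.9264
β=36°: printed 2.5268 | uniform 5.1000, cycloidal 2.5268, simple-harmonic 3.5038
β=72°: printed 11.7903 | uniform 10.2000, cycloidal 11.7903, simple-harmonic 11.1266
β=90°: printed 15.4556 | uniform 12.7500, cycloidal 15.4556, simple-harmonic 14.5104
only one law matches every sample → cycloidal

cycloidal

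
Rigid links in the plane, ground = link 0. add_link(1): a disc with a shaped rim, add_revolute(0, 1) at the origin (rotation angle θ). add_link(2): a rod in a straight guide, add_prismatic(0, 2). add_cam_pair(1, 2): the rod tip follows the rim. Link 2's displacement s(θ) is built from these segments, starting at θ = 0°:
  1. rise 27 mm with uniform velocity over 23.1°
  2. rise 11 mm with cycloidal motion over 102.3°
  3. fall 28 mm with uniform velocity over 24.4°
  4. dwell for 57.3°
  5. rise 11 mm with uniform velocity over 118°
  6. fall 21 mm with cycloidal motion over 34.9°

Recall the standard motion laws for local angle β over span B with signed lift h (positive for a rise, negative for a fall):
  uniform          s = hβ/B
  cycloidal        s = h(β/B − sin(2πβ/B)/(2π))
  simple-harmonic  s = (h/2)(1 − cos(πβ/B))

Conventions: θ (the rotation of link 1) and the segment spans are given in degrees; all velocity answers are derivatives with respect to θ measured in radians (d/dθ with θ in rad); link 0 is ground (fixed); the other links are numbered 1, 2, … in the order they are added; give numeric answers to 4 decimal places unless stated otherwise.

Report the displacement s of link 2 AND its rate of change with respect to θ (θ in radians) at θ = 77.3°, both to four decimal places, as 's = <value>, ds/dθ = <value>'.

segment 1 (0° to 23.1°, uniform, h = 27) is passed completely: s = 0.0000 + (27) = 27.0000
θ = 77.3° falls in segment 2 (23.1° to 125.4°, cycloidal, h = 11): β = 77.3 − 23.1 = 54.2°, B = 102.3°; Δs = 11·(0.5298 − sin(2π·0.5298)/(2π)) = 6.1540; s = 27.0000 + 6.1540 = 33.1540
velocity in seg [23.1°–125.4°] (cycloidal), θ in radians: β = 54.2° = 0.9460 rad, B = 102.3° = 1.7855 rad; ds/dθ = (h/B)(1 − cos(2πβ/B)) = (11/1.7855)(1 − cos(2π·0.5298)) = 12.213891 mm/rad

s = 33.1540, ds/dθ = 12.2139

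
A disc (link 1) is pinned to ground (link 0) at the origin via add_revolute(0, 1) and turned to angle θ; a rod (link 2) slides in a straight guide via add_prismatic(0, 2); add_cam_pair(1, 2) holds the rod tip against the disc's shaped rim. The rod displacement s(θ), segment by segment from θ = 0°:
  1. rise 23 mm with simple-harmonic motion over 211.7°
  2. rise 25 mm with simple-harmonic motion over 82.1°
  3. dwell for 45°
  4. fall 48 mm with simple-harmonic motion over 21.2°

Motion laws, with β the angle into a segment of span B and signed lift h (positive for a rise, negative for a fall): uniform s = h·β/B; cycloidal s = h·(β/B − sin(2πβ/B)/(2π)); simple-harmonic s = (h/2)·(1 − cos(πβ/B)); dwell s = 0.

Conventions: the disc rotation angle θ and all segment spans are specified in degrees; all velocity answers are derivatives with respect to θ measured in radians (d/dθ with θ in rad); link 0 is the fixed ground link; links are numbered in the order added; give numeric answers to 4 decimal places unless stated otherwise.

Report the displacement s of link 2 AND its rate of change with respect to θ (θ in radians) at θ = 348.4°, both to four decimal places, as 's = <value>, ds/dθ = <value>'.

segment 1 (0° to 211.7°, simple-harmonic, h = 23) is passed completely: s = 0.0000 + (23) = 23.0000
segment 2 (211.7° to 293.8°, simple-harmonic, h = 25) is passed completely: s = 23.0000 + (25) = 48.0000
segment 3 (293.8° to 338.8°, dwell): s unchanged at 48.0000
θ = 348.4° falls in segment 4 (338.8° to 360°, simple-harmonic, h = -48): β = 348.4 − 338.8 = 9.6°, B = 21.2°; Δs = -48/2·(1 − cos(π·0.4528)) = -20.4565; s = 48.0000 − 20.4565 = 27.5435
velocity in seg [338.8°–360°] (simple-harmonic), θ in radians: β = 9.6° = 0.1676 rad, B = 21.2° = 0.3700 rad; ds/dθ = (πh/(2B)) sin(πβ/B) = (π·(-48)/(2·0.3700)) sin(π·0.4528) = -201.540265 mm/rad

s = 27.5435, ds/dθ = -201.5403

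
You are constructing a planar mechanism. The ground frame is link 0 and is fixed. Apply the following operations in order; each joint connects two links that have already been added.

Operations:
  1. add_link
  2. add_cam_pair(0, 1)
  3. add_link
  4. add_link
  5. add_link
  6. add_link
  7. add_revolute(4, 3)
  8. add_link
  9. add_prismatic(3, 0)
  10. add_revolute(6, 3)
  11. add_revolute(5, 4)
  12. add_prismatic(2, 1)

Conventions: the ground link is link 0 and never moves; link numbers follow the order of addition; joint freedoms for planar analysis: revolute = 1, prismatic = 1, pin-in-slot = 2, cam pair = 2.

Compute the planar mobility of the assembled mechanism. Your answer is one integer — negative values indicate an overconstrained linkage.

(L,J1,J2)=(1,0,0); link0 fixed
link1: (2,0,0)
C 0-1 [J2]: (2,0,1)
link2: (3,0,1)
link3: (4,0,1)
link4: (5,0,1)
link5: (6,0,1)
R 4-3 [J1]: (6,1,1)
link6: (7,1,1)
P 3-0 [J1]: (7,2,1)
R 6-3 [J1]: (7,3,1)
R 5-4 [J1]: (7,4,1)
P 2-1 [J1]: (7,5,1)
Grübler: 3·6 − 2·5 − 1 = 7

M = 7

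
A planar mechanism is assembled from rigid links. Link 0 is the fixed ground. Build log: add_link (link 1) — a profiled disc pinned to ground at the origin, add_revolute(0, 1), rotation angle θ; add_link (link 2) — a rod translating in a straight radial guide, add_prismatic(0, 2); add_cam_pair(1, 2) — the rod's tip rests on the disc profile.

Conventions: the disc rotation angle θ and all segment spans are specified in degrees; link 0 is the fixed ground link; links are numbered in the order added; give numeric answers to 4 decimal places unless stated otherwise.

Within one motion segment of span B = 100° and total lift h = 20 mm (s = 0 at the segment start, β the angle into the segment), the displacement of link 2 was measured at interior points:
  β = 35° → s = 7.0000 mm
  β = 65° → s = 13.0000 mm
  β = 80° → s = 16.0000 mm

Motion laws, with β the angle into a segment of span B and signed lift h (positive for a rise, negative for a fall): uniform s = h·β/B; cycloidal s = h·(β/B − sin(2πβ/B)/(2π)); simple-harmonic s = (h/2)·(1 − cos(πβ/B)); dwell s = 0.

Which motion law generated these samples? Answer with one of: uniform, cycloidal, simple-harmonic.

candidates at β/B = r: uniform s = h·r (linear in β); cycloidal s = h·(r − sin(2πr)/(2π)); simple-harmonic s = (h/2)(1 − cos(πr))
β=35°: printed 7.0000 | uniform 7.0000, cycloidal 4.4248, simple-harmonic 5.4601
β=65°: printed 13.0000 | uniform 13.0000, cycloidal 15.5752, simple-harmonic 14.5399
β=80°: printed 16.0000 | uniform 16.0000, cycloidal 19.0273, simple-harmonic 18.0902
only one law matches every sample → uniform

uniform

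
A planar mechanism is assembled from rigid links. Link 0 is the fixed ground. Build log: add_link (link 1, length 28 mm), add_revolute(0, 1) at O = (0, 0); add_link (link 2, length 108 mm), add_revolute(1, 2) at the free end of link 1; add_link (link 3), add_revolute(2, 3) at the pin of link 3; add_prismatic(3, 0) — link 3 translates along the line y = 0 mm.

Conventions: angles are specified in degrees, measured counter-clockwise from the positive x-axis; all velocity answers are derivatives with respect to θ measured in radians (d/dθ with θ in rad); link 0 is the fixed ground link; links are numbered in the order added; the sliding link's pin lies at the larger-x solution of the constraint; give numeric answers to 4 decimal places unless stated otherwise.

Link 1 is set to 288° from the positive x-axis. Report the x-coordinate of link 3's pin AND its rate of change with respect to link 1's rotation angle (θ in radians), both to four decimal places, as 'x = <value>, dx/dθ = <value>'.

geometry: r = 28 mm, L = 108 mm, e = 0 mm
crank pin P = (r cos θ, r sin θ) = (8.652476, -26.629582)
h = r sin θ − e = -26.629582 − 0 = -26.629582
x = r cos θ + √(L² − h²) = 8.652476 + 104.665493 = 113.317968
dx/dθ = −r sin θ − h·r cos θ/√(L² − h²) (θ in radians; h = -26.629582) = 28.830994

x = 113.3180, dx/dθ = 28.8310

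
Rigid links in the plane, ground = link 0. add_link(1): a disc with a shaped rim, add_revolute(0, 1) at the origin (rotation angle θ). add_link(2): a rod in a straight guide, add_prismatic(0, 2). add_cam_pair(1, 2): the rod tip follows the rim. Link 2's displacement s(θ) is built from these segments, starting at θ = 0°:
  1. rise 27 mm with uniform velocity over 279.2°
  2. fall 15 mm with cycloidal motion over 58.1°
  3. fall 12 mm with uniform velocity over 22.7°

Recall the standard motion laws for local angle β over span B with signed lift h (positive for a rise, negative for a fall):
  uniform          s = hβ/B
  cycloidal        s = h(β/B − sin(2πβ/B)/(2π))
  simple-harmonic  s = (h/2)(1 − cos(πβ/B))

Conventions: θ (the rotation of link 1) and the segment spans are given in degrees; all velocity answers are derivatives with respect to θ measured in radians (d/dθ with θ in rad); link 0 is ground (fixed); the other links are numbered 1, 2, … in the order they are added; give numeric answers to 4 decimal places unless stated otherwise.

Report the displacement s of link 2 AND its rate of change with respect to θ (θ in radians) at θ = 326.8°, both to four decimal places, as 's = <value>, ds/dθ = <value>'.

segment 1 (0° to 279.2°, uniform, h = 27) is passed completely: s = 0.0000 + (27) = 27.0000
θ = 326.8° falls in segment 2 (279.2° to 337.3°, cycloidal, h = -15): β = 326.8 − 279.2 = 47.6°, B = 58.1°; Δs = -15·(0.8193 − sin(2π·0.8193)/(2π)) = -14.4539; s = 27.0000 − 14.4539 = 12.5461
velocity in seg [279.2°–337.3°] (cycloidal), θ in radians: β = 47.6° = 0.8308 rad, B = 58.1° = 1.0140 rad; ds/dθ = (h/B)(1 − cos(2πβ/B)) = ((-15)/1.0140)(1 − cos(2π·0.8193)) = -8.554943 mm/rad

s = 12.5461, ds/dθ = -8.5549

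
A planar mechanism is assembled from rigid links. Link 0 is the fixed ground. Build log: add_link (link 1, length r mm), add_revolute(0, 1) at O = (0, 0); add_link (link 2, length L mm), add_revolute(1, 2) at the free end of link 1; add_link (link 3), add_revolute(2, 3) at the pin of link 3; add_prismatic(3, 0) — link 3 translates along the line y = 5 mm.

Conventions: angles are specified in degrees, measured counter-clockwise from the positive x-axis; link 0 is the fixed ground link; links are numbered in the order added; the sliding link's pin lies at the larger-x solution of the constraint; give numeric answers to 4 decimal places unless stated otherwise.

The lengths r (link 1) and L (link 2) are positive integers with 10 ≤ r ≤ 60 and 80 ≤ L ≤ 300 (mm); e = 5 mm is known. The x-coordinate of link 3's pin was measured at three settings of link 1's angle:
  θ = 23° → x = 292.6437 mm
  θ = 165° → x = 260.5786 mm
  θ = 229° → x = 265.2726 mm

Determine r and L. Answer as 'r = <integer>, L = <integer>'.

constraint per measurement: (x − r cos θ)² + (r sin θ − e)² = L²
subtracting the θ₁ and θ₂ equations cancels the r² and L² terms:
r = (x₁² − x₂²) / (2[(x₁cos θ₁ + e sin θ₁) − (x₂cos θ₂ + e sin θ₂)]) = 17.0000 → r = 17
L² = (x₁ − r cos θ₁)² + (r sin θ₁ − e)² = 76728.9927 → L = 277.0000 → L = 277
check at θ₃=229°: x = 265.2726 (printed 265.2726) ✓

r = 17, L = 277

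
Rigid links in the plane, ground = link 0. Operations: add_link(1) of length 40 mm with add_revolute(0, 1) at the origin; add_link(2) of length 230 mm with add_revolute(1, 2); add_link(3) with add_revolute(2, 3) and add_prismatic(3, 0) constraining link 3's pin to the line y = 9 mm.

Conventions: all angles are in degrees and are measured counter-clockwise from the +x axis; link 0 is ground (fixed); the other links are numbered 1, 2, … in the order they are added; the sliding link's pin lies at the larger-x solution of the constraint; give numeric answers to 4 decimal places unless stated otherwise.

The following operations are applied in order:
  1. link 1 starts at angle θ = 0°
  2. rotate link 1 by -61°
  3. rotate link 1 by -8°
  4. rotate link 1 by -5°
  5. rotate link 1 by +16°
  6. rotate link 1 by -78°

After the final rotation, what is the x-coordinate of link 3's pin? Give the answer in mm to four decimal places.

geometry: r = 40 mm, L = 230 mm, e = 9 mm; θ starts at 0°
rotate link 1 by -61°: θ ← 0° -61° = -61°
rotate link 1 by -8°: θ ← -61° -8° = -69°
rotate link 1 by -5°: θ ← -69° -5° = -74°
rotate link 1 by +16°: θ ← -74° +16° = -58°
rotate link 1 by -78°: θ ← -58° -78° = -136°
crank pin P = (r cos θ, r sin θ) = (-28.773592, -27.786335)
h = r sin θ − e = -27.786335 − 9 = -36.786335
x = r cos θ + √(L² − h²) = -28.773592 + 227.039128 = 198.265536

198.2655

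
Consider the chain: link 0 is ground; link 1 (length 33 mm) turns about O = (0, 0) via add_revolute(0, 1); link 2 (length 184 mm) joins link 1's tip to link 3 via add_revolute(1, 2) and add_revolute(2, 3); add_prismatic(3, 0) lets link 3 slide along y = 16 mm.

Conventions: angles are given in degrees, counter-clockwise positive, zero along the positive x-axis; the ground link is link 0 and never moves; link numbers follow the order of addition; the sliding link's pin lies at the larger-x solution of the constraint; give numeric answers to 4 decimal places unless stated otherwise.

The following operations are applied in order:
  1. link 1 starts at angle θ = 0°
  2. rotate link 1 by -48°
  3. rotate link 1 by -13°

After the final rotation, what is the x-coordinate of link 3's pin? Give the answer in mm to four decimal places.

geometry: r = 33 mm, L = 184 mm, e = 16 mm; θ starts at 0°
rotate link 1 by -48°: θ ← 0° -48° = -48°
rotate link 1 by -13°: θ ← -48° -13° = -61°
crank pin P = (r cos θ, r sin θ) = (15.998717, -28.862450)
h = r sin θ − e = -28.862450 − 16 = -44.862450
x = r cos θ + √(L² − h²) = 15.998717 + 178.447081 = 194.445798

194.4458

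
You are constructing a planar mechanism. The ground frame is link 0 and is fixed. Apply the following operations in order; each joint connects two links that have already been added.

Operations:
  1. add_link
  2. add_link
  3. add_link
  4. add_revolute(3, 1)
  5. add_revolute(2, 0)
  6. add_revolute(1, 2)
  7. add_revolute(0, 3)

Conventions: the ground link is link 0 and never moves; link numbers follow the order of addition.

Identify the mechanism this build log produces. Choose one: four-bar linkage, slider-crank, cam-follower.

links: 4 (incl. ground); joints: 4 revolute, 0 prismatic, 0 higher (cam) pair, forming one closed loop
4 links in a single 4R loop → four-bar linkage

four-bar linkage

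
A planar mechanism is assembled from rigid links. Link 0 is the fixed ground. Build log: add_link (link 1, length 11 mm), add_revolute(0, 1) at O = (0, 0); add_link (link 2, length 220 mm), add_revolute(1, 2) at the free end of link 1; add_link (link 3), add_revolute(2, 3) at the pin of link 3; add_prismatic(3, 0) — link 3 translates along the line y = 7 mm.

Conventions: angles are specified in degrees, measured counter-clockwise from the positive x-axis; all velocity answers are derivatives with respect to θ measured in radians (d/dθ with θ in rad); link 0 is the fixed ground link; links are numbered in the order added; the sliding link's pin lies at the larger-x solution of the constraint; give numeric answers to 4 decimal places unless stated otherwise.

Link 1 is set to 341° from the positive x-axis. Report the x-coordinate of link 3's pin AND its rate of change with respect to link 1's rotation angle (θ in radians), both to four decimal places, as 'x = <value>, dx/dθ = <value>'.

geometry: r = 11 mm, L = 220 mm, e = 7 mm
crank pin P = (r cos θ, r sin θ) = (10.400704, -3.581250)
h = r sin θ − e = -3.581250 − 7 = -10.581250
x = r cos θ + √(L² − h²) = 10.400704 + 219.745392 = 230.146096
dx/dθ = −r sin θ − h·r cos θ/√(L² − h²) (θ in radians; h = -10.581250) = 4.082068

x = 230.1461, dx/dθ = 4.0821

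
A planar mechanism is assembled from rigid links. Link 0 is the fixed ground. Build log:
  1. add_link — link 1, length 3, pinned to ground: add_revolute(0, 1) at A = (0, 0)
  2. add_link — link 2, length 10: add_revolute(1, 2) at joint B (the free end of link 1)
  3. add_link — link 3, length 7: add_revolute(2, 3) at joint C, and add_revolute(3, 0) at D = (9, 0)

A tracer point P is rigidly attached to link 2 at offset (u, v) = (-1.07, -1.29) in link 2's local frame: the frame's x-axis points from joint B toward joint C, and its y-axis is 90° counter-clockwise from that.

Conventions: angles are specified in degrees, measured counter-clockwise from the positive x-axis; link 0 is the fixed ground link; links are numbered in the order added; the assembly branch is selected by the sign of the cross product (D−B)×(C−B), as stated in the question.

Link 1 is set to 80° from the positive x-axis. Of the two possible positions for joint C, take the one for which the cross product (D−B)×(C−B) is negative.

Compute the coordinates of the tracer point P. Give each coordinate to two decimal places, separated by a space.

A=(0,0), D=(9.00,0)
B = A + 3.00·(cos80°, sin80°) = (0.5209, 2.9544)
|BD| = 8.9790
circle(B,10.00) ∩ circle(D,7.00): a=7.3295, h=6.8029
  candidates: C₊=(9.6807,6.9668) cross=61.083; C₋=(5.2039,-5.8813) cross=-61.083
  branch - wants cross < 0 → take C=(5.2039,-5.8813) (cross=-61.083)
ex = (C−B)/|BC| = (0.4683,-0.8836); ey = (0.8836,0.4683)
P = B + -1.07·ex + -1.29·ey = (-1.1199,3.2957)

-1.12 3.30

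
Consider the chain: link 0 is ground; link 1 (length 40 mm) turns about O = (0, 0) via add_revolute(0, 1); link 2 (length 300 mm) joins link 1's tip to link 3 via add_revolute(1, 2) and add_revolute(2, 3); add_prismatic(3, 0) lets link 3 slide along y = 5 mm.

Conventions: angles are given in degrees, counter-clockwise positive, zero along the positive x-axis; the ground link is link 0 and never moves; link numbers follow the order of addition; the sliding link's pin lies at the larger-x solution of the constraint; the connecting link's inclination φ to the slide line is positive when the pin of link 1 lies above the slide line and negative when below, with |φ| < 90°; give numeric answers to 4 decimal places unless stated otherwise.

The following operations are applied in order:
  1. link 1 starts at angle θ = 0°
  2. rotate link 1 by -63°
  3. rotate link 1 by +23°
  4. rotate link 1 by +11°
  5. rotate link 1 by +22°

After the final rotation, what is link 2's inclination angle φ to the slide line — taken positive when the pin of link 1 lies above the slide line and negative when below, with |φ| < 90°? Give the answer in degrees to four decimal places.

geometry: r = 40 mm, L = 300 mm, e = 5 mm; θ starts at 0°
rotate link 1 by -63°: θ ← 0° -63° = -63°
rotate link 1 by +23°: θ ← -63° +23° = -40°
rotate link 1 by +11°: θ ← -40° +11° = -29°
rotate link 1 by +22°: θ ← -29° +22° = -7°
h = r sin θ − e = -4.874774 − 5 = -9.874774
sin φ = h / L = -9.874774 / 300 = -0.03291591
φ = arcsin(-0.03291591) = -1.886284°

-1.8863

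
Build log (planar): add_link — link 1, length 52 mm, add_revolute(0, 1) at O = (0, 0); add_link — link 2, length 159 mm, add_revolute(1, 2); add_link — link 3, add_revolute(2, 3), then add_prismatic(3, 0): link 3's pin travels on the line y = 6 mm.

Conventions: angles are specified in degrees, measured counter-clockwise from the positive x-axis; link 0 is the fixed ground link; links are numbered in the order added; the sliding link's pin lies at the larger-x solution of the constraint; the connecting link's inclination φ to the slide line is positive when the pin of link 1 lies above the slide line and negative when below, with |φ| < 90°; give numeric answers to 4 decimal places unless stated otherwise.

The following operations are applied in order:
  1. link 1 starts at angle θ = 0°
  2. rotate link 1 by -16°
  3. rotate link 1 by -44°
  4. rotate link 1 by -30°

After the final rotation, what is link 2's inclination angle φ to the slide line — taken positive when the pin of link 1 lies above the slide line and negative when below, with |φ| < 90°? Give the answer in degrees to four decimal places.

geometry: r = 52 mm, L = 159 mm, e = 6 mm; θ starts at 0°
rotate link 1 by -16°: θ ← 0° -16° = -16°
rotate link 1 by -44°: θ ← -16° -44° = -60°
rotate link 1 by -30°: θ ← -60° -30° = -90°
h = r sin θ − e = -52.000000 − 6 = -58.000000
sin φ = h / L = -58.000000 / 159 = -0.36477987
φ = arcsin(-0.36477987) = -21.394036°

-21.3940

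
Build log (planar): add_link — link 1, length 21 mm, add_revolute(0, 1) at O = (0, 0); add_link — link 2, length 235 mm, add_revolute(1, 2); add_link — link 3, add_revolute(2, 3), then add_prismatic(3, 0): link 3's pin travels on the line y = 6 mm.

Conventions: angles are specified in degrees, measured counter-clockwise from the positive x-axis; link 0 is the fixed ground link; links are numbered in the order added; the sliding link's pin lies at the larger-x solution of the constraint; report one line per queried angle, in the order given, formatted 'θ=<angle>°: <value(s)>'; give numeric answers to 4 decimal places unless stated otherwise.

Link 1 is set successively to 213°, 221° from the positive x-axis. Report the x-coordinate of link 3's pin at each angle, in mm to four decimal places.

geometry: r = 21 mm, L = 235 mm, e = 6 mm
θ=213°: crank pin P = (r cos θ, r sin θ) = (-17.612082, -11.437420)
θ=213°: h = r sin θ − e = -11.437420 − 6 = -17.437420
θ=213°: x = r cos θ + √(L² − h²) = -17.612082 + 234.352163 = 216.740081
θ=221°: crank pin P = (r cos θ, r sin θ) = (-15.848901, -13.777240)
θ=221°: h = r sin θ − e = -13.777240 − 6 = -19.777240
θ=221°: x = r cos θ + √(L² − h²) = -15.848901 + 234.166310 = 218.317409

θ=213°: 216.7401
θ=221°: 218.3174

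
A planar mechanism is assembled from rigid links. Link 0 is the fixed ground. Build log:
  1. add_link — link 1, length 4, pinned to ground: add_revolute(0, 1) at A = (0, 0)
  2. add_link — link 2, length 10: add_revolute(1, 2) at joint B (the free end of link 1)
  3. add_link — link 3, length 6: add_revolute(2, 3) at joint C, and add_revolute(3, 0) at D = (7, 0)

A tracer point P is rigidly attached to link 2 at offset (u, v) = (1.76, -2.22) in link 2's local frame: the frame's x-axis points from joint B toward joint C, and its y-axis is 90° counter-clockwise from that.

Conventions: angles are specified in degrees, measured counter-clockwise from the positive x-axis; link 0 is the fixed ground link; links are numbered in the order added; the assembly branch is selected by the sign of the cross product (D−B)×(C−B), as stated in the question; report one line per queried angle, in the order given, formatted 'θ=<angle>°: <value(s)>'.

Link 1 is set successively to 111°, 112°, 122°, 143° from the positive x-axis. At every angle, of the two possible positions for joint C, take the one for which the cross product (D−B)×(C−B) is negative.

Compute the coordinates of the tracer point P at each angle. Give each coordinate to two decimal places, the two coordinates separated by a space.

A=(0,0), D=(7.00,0)
θ=111°: B = A + 4.00·(cos111°, sin111°) = (-1.4335, 3.7343)
θ=111°: |BD| = 9.2233
θ=111°: circle(B,10.00) ∩ circle(D,6.00): a=8.0811, h=5.8903
θ=111°:   candidates: C₊=(8.3405,5.8483) cross=54.328; C₋=(3.5708,-4.9235) cross=-54.328
θ=111°:   branch - wants cross < 0 → take C=(3.5708,-4.9235) (cross=-54.328)
θ=111°: ex = (C−B)/|BC| = (0.5004,-0.8658); ey = (0.8658,0.5004)
θ=111°: P = B + 1.76·ex + -2.22·ey = (-2.4748,1.0996)
θ=112°: B = A + 4.00·(cos112°, sin112°) = (-1.4984, 3.7087)
θ=112°: |BD| = 9.2724
θ=112°: circle(B,10.00) ∩ circle(D,6.00): a=8.0873, h=5.8818
θ=112°:   candidates: C₊=(8.2664,5.8648) cross=54.539; C₋=(3.5612,-4.9168) cross=-54.539
θ=112°:   branch - wants cross < 0 → take C=(3.5612,-4.9168) (cross=-54.539)
θ=112°: ex = (C−B)/|BC| = (0.5060,-0.8626); ey = (0.8626,0.5060)
θ=112°: P = B + 1.76·ex + -2.22·ey = (-2.5228,1.0674)
θ=122°: B = A + 4.00·(cos122°, sin122°) = (-2.1197, 3.3922)
θ=122°: |BD| = 9.7301
θ=122°: circle(B,10.00) ∩ circle(D,6.00): a=8.1538, h=5.7892
θ=122°:   candidates: C₊=(7.5409,5.9756) cross=56.330; C₋=(3.5043,-4.8765) cross=-56.330
θ=122°:   branch - wants cross < 0 → take C=(3.5043,-4.8765) (cross=-56.330)
θ=122°: ex = (C−B)/|BC| = (0.5624,-0.8269); ey = (0.8269,0.5624)
θ=122°: P = B + 1.76·ex + -2.22·ey = (-2.9655,0.6884)
θ=143°: B = A + 4.00·(cos143°, sin143°) = (-3.1945, 2.4073)
θ=143°: |BD| = 10.4749
θ=143°: circle(B,10.00) ∩ circle(D,6.00): a=8.2924, h=5.5890
θ=143°:   candidates: C₊=(6.1603,5.9410) cross=58.544; C₋=(3.5915,-4.9378) cross=-58.544
θ=143°:   branch - wants cross < 0 → take C=(3.5915,-4.9378) (cross=-58.544)
θ=143°: ex = (C−B)/|BC| = (0.6786,-0.7345); ey = (0.7345,0.6786)
θ=143°: P = B + 1.76·ex + -2.22·ey = (-3.6308,-0.3920)

θ=111°: -2.47 1.10
θ=112°: -2.52 1.07
θ=122°: -2.97 0.69
θ=143°: -3.63 -0.39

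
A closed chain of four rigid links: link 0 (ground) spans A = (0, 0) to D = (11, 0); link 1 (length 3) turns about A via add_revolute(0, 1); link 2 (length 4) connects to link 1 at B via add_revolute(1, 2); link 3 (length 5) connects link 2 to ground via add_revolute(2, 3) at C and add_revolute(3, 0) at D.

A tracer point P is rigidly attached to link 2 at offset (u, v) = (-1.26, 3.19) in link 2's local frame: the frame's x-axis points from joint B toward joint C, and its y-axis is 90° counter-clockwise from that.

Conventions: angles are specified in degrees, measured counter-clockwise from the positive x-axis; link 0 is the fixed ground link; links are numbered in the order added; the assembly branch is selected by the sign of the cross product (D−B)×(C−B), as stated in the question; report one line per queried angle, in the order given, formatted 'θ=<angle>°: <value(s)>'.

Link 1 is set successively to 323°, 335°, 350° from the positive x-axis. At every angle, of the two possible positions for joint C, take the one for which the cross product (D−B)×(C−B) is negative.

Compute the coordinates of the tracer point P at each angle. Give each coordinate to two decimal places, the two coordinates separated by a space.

A=(0,0), D=(11.00,0)
θ=323°: B = A + 3.00·(cos323°, sin323°) = (2.3959, -1.8054)
θ=323°: |BD| = 8.7915
θ=323°: circle(B,4.00) ∩ circle(D,5.00): a=3.8839, h=0.9568
θ=323°:   candidates: C₊=(6.0005,-0.0714) cross=8.412; C₋=(6.3935,-1.9443) cross=-8.412
θ=323°:   branch - wants cross < 0 → take C=(6.3935,-1.9443) (cross=-8.412)
θ=323°: ex = (C−B)/|BC| = (0.9994,-0.0347); ey = (0.0347,0.9994)
θ=323°: P = B + -1.26·ex + 3.19·ey = (1.2474,1.4264)
θ=335°: B = A + 3.00·(cos335°, sin335°) = (2.7189, -1.2679)
θ=335°: |BD| = 8.3776
θ=335°: circle(B,4.00) ∩ circle(D,5.00): a=3.6516, h=1.6327
θ=335°:   candidates: C₊=(6.0814,0.8986) cross=13.678; C₋=(6.5756,-2.3291) cross=-13.678
θ=335°:   branch - wants cross < 0 → take C=(6.5756,-2.3291) (cross=-13.678)
θ=335°: ex = (C−B)/|BC| = (0.9642,-0.2653); ey = (0.2653,0.9642)
θ=335°: P = B + -1.26·ex + 3.19·ey = (2.3504,2.1421)
θ=350°: B = A + 3.00·(cos350°, sin350°) = (2.9544, -0.5209)
θ=350°: |BD| = 8.0624
θ=350°: circle(B,4.00) ∩ circle(D,5.00): a=3.4731, h=1.9844
θ=350°:   candidates: C₊=(6.2920,1.6837) cross=15.999; C₋=(6.5485,-2.2768) cross=-15.999
θ=350°:   branch - wants cross < 0 → take C=(6.5485,-2.2768) (cross=-15.999)
θ=350°: ex = (C−B)/|BC| = (0.8985,-0.4390); ey = (0.4390,0.8985)
θ=350°: P = B + -1.26·ex + 3.19·ey = (3.2226,2.8984)

θ=323°: 1.25 1.43
θ=335°: 2.35 2.14
θ=350°: 3.22 2.90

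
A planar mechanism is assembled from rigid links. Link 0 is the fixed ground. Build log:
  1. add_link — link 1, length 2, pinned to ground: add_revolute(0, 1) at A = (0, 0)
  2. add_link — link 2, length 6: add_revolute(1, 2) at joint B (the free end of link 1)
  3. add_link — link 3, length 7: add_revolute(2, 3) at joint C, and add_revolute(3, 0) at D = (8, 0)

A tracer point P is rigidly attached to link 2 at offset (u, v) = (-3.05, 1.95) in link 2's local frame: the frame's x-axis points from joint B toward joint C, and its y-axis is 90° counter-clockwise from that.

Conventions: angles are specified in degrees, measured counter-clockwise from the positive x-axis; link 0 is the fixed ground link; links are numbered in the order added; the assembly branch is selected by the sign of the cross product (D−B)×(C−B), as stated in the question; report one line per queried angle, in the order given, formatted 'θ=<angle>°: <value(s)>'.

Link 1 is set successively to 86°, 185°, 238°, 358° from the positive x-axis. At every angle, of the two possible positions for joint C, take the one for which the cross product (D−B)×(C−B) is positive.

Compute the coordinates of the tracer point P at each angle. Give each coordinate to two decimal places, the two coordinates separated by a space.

A=(0,0), D=(8.00,0)
θ=86°: B = A + 2.00·(cos86°, sin86°) = (0.1395, 1.9951)
θ=86°: |BD| = 8.1097
θ=86°: circle(B,6.00) ∩ circle(D,7.00): a=3.2534, h=5.0414
θ=86°:   candidates: C₊=(4.5331,6.0812) cross=40.884; C₋=(2.0526,-3.6917) cross=-40.884
θ=86°:   branch + wants cross > 0 → take C=(4.5331,6.0812) (cross=40.884)
θ=86°: ex = (C−B)/|BC| = (0.7323,0.6810); ey = (-0.6810,0.7323)
θ=86°: P = B + -3.05·ex + 1.95·ey = (-3.4219,1.3460)
θ=185°: B = A + 2.00·(cos185°, sin185°) = (-1.9924, -0.1743)
θ=185°: |BD| = 9.9939
θ=185°: circle(B,6.00) ∩ circle(D,7.00): a=4.3466, h=4.1361
θ=185°:   candidates: C₊=(2.2814,4.0370) cross=41.336; C₋=(2.4256,-4.2340) cross=-41.336
θ=185°:   branch + wants cross > 0 → take C=(2.2814,4.0370) (cross=41.336)
θ=185°: ex = (C−B)/|BC| = (0.7123,0.7019); ey = (-0.7019,0.7123)
θ=185°: P = B + -3.05·ex + 1.95·ey = (-5.5336,-0.9261)
θ=238°: B = A + 2.00·(cos238°, sin238°) = (-1.0598, -1.6961)
θ=238°: |BD| = 9.2172
θ=238°: circle(B,6.00) ∩ circle(D,7.00): a=3.9034, h=4.5567
θ=238°:   candidates: C₊=(1.9384,3.5011) cross=42.000; C₋=(3.6154,-5.4567) cross=-42.000
θ=238°:   branch + wants cross > 0 → take C=(1.9384,3.5011) (cross=42.000)
θ=238°: ex = (C−B)/|BC| = (0.4997,0.8662); ey = (-0.8662,0.4997)
θ=238°: P = B + -3.05·ex + 1.95·ey = (-4.2730,-3.3635)
θ=358°: B = A + 2.00·(cos358°, sin358°) = (1.9988, -0.0698)
θ=358°: |BD| = 6.0016
θ=358°: circle(B,6.00) ∩ circle(D,7.00): a=1.9178, h=5.6853
θ=358°:   candidates: C₊=(3.8503,5.6374) cross=34.121; C₋=(3.9825,-5.7324) cross=-34.121
θ=358°:   branch + wants cross > 0 → take C=(3.8503,5.6374) (cross=34.121)
θ=358°: ex = (C−B)/|BC| = (0.3086,0.9512); ey = (-0.9512,0.3086)
θ=358°: P = B + -3.05·ex + 1.95·ey = (-0.7972,-2.3692)

θ=86°: -3.42 1.35
θ=185°: -5.53 -0.93
θ=238°: -4.27 -3.36
θ=358°: -0.80 -2.37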